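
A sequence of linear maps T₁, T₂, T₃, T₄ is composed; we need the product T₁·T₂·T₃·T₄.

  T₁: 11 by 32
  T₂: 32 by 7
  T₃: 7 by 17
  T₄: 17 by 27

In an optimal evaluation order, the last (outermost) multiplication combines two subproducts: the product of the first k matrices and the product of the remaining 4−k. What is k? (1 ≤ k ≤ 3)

Adjacent pairs: T₁T₂ = 11·32·7 = 2464; T₂T₃ = 32·7·17 = 3808; T₃T₄ = 7·17·27 = 3213.
Length 3: T₁..T₃: k=1: 0+3808+11·32·17=9792; k=2: 2464+0+11·7·17=3773 → min 3773 | T₂..T₄: k=2: 0+3213+32·7·27=9261; k=3: 3808+0+32·17·27=18496 → min 9261.
Top-level splits: k=1: (T₁..T₁)·(T₂..T₄) → 0+9261+11·32·27 = 18765; k=2: (T₁..T₂)·(T₃..T₄) → 2464+3213+11·7·27 = 7756; k=3: (T₁..T₃)·(T₄..T₄) → 3773+0+11·17·27 = 8822.
Best split is after T₂, i.e. k = 2.

2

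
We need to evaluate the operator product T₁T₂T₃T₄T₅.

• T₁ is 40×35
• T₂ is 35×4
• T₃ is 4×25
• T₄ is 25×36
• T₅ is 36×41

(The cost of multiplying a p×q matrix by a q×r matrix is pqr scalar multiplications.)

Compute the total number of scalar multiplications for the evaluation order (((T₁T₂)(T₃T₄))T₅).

74000

(T₁T₂): 40×35 by 35×4 → 40×4, cost 40·35·4 = 5600
(T₃T₄): 4×25 by 25×36 → 4×36, cost 4·25·36 = 3600
((T₁T₂)(T₃T₄)): 40×4 by 4×36 → 40×36, cost 40·4·36 = 5760; cumulative 14960
(((T₁T₂)(T₃T₄))T₅): 40×36 by 36×41 → 40×41, cost 40·36·41 = 59040; cumulative 74000
Total: 74000 scalar multiplications.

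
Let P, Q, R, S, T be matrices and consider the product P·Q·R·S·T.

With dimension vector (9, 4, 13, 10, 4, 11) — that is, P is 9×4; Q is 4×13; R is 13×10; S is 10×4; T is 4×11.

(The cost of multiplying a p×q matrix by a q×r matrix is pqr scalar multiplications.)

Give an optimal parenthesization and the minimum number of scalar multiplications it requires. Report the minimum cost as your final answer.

1220

Adjacent pairs: PQ = 9·4·13 = 468; QR = 4·13·10 = 520; RS = 13·10·4 = 520; ST = 10·4·11 = 440.
Length 3: P..R: k=1: 0+520+9·4·10=880; k=2: 468+0+9·13·10=1638 → min 880 | Q..S: k=2: 0+520+4·13·4=728; k=3: 520+0+4·10·4=680 → min 680 | R..T: k=3: 0+440+13·10·11=1870; k=4: 520+0+13·4·11=1092 → min 1092.
Length 4: P..S: k=1: 0+680+9·4·4=824; k=2: 468+520+9·13·4=1456; k=3: 880+0+9·10·4=1240 → min 824 | Q..T: k=2: 0+1092+4·13·11=1664; k=3: 520+440+4·10·11=1400; k=4: 680+0+4·4·11=856 → min 856.
Length 5: P..T: k=1: 0+856+9·4·11=1252; k=2: 468+1092+9·13·11=2847; k=3: 880+440+9·10·11=2310; k=4: 824+0+9·4·11=1220 → min 1220.
Optimal parenthesization: ((P·((Q·R)·S))·T) with cost 1220.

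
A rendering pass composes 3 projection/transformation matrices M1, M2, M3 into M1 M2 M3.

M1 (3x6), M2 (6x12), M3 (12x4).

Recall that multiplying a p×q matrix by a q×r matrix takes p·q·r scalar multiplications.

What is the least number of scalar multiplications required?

Order (M1 (M2 M3)): (M2 M3): 6×12 by 12×4 → 6×4, cost 6·12·4 = 288; (M1 (M2 M3)): 3×6 by 6×4 → 3×4, cost 3·6·4 = 72; cumulative 360. Total 360.
Order ((M1 M2) M3): (M1 M2): 3×6 by 6×12 → 3×12, cost 3·6·12 = 216; ((M1 M2) M3): 3×12 by 12×4 → 3×4, cost 3·12·4 = 144; cumulative 360. Total 360.
Minimum: 360.

360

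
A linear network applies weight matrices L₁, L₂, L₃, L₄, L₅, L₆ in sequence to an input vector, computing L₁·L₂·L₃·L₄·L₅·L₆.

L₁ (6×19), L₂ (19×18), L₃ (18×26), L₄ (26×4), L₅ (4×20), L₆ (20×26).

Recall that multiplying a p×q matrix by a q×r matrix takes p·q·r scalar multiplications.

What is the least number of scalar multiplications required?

Adjacent pairs: L₁L₂ = 6·19·18 = 2052; L₂L₃ = 19·18·26 = 8892; L₃L₄ = 18·26·4 = 1872; L₄L₅ = 26·4·20 = 2080; L₅L₆ = 4·20·26 = 2080.
Length 3: L₁..L₃: k=1: 0+8892+6·19·26=11856; k=2: 2052+0+6·18·26=4860 → min 4860 | L₂..L₄: k=2: 0+1872+19·18·4=3240; k=3: 8892+0+19·26·4=10868 → min 3240 | L₃..L₅: k=3: 0+2080+18·26·20=11440; k=4: 1872+0+18·4·20=3312 → min 3312 | L₄..L₆: k=4: 0+2080+26·4·26=4784; k=5: 2080+0+26·20·26=15600 → min 4784.
Length 4: L₁..L₄: k=1: 0+3240+6·19·4=3696; k=2: 2052+1872+6·18·4=4356; k=3: 4860+0+6·26·4=5484 → min 3696 | L₂..L₅: k=2: 0+3312+19·18·20=10152; k=3: 8892+2080+19·26·20=20852; k=4: 3240+0+19·4·20=4760 → min 4760 | L₃..L₆: k=3: 0+4784+18·26·26=16952; k=4: 1872+2080+18·4·26=5824; k=5: 3312+0+18·20·26=12672 → min 5824.
Length 5: L₁..L₅: k=1: 0+4760+6·19·20=7040; k=2: 2052+3312+6·18·20=7524; k=3: 4860+2080+6·26·20=10060; k=4: 3696+0+6·4·20=4176 → min 4176 | L₂..L₆: k=2: 0+5824+19·18·26=14716; k=3: 8892+4784+19·26·26=26520; k=4: 3240+2080+19·4·26=7296; k=5: 4760+0+19·20·26=14640 → min 7296.
Length 6: L₁..L₆: k=1: 0+7296+6·19·26=10260; k=2: 2052+5824+6·18·26=10684; k=3: 4860+4784+6·26·26=13700; k=4: 3696+2080+6·4·26=6400; k=5: 4176+0+6·20·26=7296 → min 6400.
Optimal order: ((L₁·(L₂·(L₃·L₄)))·(L₅·L₆)) with cost 6400.

6400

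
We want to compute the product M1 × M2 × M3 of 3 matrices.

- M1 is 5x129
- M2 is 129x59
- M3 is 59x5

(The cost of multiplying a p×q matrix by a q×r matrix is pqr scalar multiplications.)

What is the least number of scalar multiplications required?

Order (M1 × (M2 × M3)): (M2 × M3): 129×59 by 59×5 → 129×5, cost 129·59·5 = 38055; (M1 × (M2 × M3)): 5×129 by 129×5 → 5×5, cost 5·129·5 = 3225; cumulative 41280. Total 41280.
Order ((M1 × M2) × M3): (M1 × M2): 5×129 by 129×59 → 5×59, cost 5·129·59 = 38055; ((M1 × M2) × M3): 5×59 by 59×5 → 5×5, cost 5·59·5 = 1475; cumulative 39530. Total 39530.
Minimum: 39530.

39530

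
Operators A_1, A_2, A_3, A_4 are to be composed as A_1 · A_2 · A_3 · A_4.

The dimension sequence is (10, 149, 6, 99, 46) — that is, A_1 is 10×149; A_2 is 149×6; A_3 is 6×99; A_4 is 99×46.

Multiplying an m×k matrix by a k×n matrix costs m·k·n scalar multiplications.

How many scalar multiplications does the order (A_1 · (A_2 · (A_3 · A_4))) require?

(A_3 · A_4): 6×99 by 99×46 → 6×46, cost 6·99·46 = 27324
(A_2 · (A_3 · A_4)): 149×6 by 6×46 → 149×46, cost 149·6·46 = 41124; cumulative 68448
(A_1 · (A_2 · (A_3 · A_4))): 10×149 by 149×46 → 10×46, cost 10·149·46 = 68540; cumulative 136988
Total: 136988 scalar multiplications.

136988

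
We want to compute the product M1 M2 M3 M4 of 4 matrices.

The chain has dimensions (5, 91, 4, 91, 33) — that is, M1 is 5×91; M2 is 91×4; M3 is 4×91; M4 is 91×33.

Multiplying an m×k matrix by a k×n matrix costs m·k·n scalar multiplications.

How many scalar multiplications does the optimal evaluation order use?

14492

Adjacent pairs: M1M2 = 5·91·4 = 1820; M2M3 = 91·4·91 = 33124; M3M4 = 4·91·33 = 12012.
Length 3: M1..M3: k=1: 0+33124+5·91·91=74529; k=2: 1820+0+5·4·91=3640 → min 3640 | M2..M4: k=2: 0+12012+91·4·33=24024; k=3: 33124+0+91·91·33=306397 → min 24024.
Length 4: M1..M4: k=1: 0+24024+5·91·33=39039; k=2: 1820+12012+5·4·33=14492; k=3: 3640+0+5·91·33=18655 → min 14492.
Optimal order: ((M1 M2) (M3 M4)) with cost 14492.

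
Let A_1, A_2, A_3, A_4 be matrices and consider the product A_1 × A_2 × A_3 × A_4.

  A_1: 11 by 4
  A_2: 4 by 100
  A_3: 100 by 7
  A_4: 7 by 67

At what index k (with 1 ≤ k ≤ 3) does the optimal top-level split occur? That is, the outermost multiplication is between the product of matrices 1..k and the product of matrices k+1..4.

Adjacent pairs: A_1A_2 = 11·4·100 = 4400; A_2A_3 = 4·100·7 = 2800; A_3A_4 = 100·7·67 = 46900.
Length 3: A_1..A_3: k=1: 0+2800+11·4·7=3108; k=2: 4400+0+11·100·7=12100 → min 3108 | A_2..A_4: k=2: 0+46900+4·100·67=73700; k=3: 2800+0+4·7·67=4676 → min 4676.
Top-level splits: k=1: (A_1..A_1)·(A_2..A_4) → 0+4676+11·4·67 = 7624; k=2: (A_1..A_2)·(A_3..A_4) → 4400+46900+11·100·67 = 125000; k=3: (A_1..A_3)·(A_4..A_4) → 3108+0+11·7·67 = 8267.
Best split is after A_1, i.e. k = 1.

1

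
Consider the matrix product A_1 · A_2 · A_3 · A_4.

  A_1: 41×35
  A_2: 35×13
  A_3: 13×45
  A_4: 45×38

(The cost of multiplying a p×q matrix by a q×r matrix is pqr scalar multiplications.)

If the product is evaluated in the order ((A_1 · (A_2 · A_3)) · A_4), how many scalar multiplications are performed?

(A_2 · A_3): 35×13 by 13×45 → 35×45, cost 35·13·45 = 20475
(A_1 · (A_2 · A_3)): 41×35 by 35×45 → 41×45, cost 41·35·45 = 64575; cumulative 85050
((A_1 · (A_2 · A_3)) · A_4): 41×45 by 45×38 → 41×38, cost 41·45·38 = 70110; cumulative 155160
Total: 155160 scalar multiplications.

155160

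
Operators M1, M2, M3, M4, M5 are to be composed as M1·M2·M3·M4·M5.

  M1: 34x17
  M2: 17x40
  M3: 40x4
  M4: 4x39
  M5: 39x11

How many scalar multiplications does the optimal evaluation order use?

Adjacent pairs: M1M2 = 34·17·40 = 23120; M2M3 = 17·40·4 = 2720; M3M4 = 40·4·39 = 6240; M4M5 = 4·39·11 = 1716.
Length 3: M1..M3: k=1: 0+2720+34·17·4=5032; k=2: 23120+0+34·40·4=28560 → min 5032 | M2..M4: k=2: 0+6240+17·40·39=32760; k=3: 2720+0+17·4·39=5372 → min 5372 | M3..M5: k=3: 0+1716+40·4·11=3476; k=4: 6240+0+40·39·11=23400 → min 3476.
Length 4: M1..M4: k=1: 0+5372+34·17·39=27914; k=2: 23120+6240+34·40·39=82400; k=3: 5032+0+34·4·39=10336 → min 10336 | M2..M5: k=2: 0+3476+17·40·11=10956; k=3: 2720+1716+17·4·11=5184; k=4: 5372+0+17·39·11=12665 → min 5184.
Length 5: M1..M5: k=1: 0+5184+34·17·11=11542; k=2: 23120+3476+34·40·11=41556; k=3: 5032+1716+34·4·11=8244; k=4: 10336+0+34·39·11=24922 → min 8244.
Optimal order: ((M1·(M2·M3))·(M4·M5)) with cost 8244.

8244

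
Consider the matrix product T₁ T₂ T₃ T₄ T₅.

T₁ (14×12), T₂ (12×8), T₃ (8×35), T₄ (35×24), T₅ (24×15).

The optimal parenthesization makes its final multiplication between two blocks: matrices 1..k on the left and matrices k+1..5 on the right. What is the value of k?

Adjacent pairs: T₁T₂ = 14·12·8 = 1344; T₂T₃ = 12·8·35 = 3360; T₃T₄ = 8·35·24 = 6720; T₄T₅ = 35·24·15 = 12600.
Length 3: T₁..T₃: k=1: 0+3360+14·12·35=9240; k=2: 1344+0+14·8·35=5264 → min 5264 | T₂..T₄: k=2: 0+6720+12·8·24=9024; k=3: 3360+0+12·35·24=13440 → min 9024 | T₃..T₅: k=3: 0+12600+8·35·15=16800; k=4: 6720+0+8·24·15=9600 → min 9600.
Length 4: T₁..T₄: k=1: 0+9024+14·12·24=13056; k=2: 1344+6720+14·8·24=10752; k=3: 5264+0+14·35·24=17024 → min 10752 | T₂..T₅: k=2: 0+9600+12·8·15=11040; k=3: 3360+12600+12·35·15=22260; k=4: 9024+0+12·24·15=13344 → min 11040.
Top-level splits: k=1: (T₁..T₁)·(T₂..T₅) → 0+11040+14·12·15 = 13560; k=2: (T₁..T₂)·(T₃..T₅) → 1344+9600+14·8·15 = 12624; k=3: (T₁..T₃)·(T₄..T₅) → 5264+12600+14·35·15 = 25214; k=4: (T₁..T₄)·(T₅..T₅) → 10752+0+14·24·15 = 15792.
Best split is after T₂, i.e. k = 2.

2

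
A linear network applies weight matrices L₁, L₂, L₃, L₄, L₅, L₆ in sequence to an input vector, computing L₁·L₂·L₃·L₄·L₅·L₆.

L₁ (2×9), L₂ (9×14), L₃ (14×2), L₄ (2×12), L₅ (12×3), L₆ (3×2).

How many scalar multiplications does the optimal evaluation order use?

380

Adjacent pairs: L₁L₂ = 2·9·14 = 252; L₂L₃ = 9·14·2 = 252; L₃L₄ = 14·2·12 = 336; L₄L₅ = 2·12·3 = 72; L₅L₆ = 12·3·2 = 72.
Length 3: L₁..L₃: k=1: 0+252+2·9·2=288; k=2: 252+0+2·14·2=308 → min 288 | L₂..L₄: k=2: 0+336+9·14·12=1848; k=3: 252+0+9·2·12=468 → min 468 | L₃..L₅: k=3: 0+72+14·2·3=156; k=4: 336+0+14·12·3=840 → min 156 | L₄..L₆: k=4: 0+72+2·12·2=120; k=5: 72+0+2·3·2=84 → min 84.
Length 4: L₁..L₄: k=1: 0+468+2·9·12=684; k=2: 252+336+2·14·12=924; k=3: 288+0+2·2·12=336 → min 336 | L₂..L₅: k=2: 0+156+9·14·3=534; k=3: 252+72+9·2·3=378; k=4: 468+0+9·12·3=792 → min 378 | L₃..L₆: k=3: 0+84+14·2·2=140; k=4: 336+72+14·12·2=744; k=5: 156+0+14·3·2=240 → min 140.
Length 5: L₁..L₅: k=1: 0+378+2·9·3=432; k=2: 252+156+2·14·3=492; k=3: 288+72+2·2·3=372; k=4: 336+0+2·12·3=408 → min 372 | L₂..L₆: k=2: 0+140+9·14·2=392; k=3: 252+84+9·2·2=372; k=4: 468+72+9·12·2=756; k=5: 378+0+9·3·2=432 → min 372.
Length 6: L₁..L₆: k=1: 0+372+2·9·2=408; k=2: 252+140+2·14·2=448; k=3: 288+84+2·2·2=380; k=4: 336+72+2·12·2=456; k=5: 372+0+2·3·2=384 → min 380.
Optimal order: ((L₁·(L₂·L₃))·((L₄·L₅)·L₆)) with cost 380.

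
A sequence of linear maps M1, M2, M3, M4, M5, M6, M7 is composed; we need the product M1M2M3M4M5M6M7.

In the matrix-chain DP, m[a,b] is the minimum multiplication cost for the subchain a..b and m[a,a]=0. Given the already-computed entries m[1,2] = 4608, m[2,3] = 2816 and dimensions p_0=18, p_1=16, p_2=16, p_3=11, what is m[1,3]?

m[1,3] = min over k∈[1,2] of m[1,k]+m[k+1,3]+p_{0}·p_k·p_{3}.
k=1: 0 + 2816 + 18·16·11 = 5984; k=2: 4608 + 0 + 18·16·11 = 7776.
Minimum: 5984 at k=1.

5984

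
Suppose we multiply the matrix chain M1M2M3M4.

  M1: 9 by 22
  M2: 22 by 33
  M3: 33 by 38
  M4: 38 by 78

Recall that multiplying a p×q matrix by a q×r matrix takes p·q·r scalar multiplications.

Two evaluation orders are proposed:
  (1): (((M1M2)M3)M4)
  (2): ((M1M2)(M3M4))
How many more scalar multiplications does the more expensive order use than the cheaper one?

Order (1) = (((M1M2)M3)M4): (M1M2): 9×22 by 22×33 → 9×33, cost 9·22·33 = 6534; ((M1M2)M3): 9×33 by 33×38 → 9×38, cost 9·33·38 = 11286; cumulative 17820; (((M1M2)M3)M4): 9×38 by 38×78 → 9×78, cost 9·38·78 = 26676; cumulative 44496. Total 44496.
Order (2) = ((M1M2)(M3M4)): (M1M2): 9×22 by 22×33 → 9×33, cost 9·22·33 = 6534; (M3M4): 33×38 by 38×78 → 33×78, cost 33·38·78 = 97812; ((M1M2)(M3M4)): 9×33 by 33×78 → 9×78, cost 9·33·78 = 23166; cumulative 127512. Total 127512.
Difference: |44496 − 127512| = 83016.

83016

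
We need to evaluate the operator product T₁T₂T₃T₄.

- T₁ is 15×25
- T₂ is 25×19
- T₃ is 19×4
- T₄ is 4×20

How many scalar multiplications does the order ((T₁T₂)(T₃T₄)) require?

(T₁T₂): 15×25 by 25×19 → 15×19, cost 15·25·19 = 7125
(T₃T₄): 19×4 by 4×20 → 19×20, cost 19·4·20 = 1520
((T₁T₂)(T₃T₄)): 15×19 by 19×20 → 15×20, cost 15·19·20 = 5700; cumulative 14345
Total: 14345 scalar multiplications.

14345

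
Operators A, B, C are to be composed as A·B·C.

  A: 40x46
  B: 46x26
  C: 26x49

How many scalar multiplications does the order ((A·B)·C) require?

(A·B): 40×46 by 46×26 → 40×26, cost 40·46·26 = 47840
((A·B)·C): 40×26 by 26×49 → 40×49, cost 40·26·49 = 50960; cumulative 98800
Total: 98800 scalar multiplications.

98800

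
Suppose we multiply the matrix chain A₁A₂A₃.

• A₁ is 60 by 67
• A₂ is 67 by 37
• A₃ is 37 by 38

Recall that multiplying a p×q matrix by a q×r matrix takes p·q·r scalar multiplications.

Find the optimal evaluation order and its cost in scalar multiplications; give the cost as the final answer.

(A₁(A₂A₃)): cost 246962.
((A₁A₂)A₃): cost 233100.
Optimal: ((A₁A₂)A₃) with cost 233100.

233100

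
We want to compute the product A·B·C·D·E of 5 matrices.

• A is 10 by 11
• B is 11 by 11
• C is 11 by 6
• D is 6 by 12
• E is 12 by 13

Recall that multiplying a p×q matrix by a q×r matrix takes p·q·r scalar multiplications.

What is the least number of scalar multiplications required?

Adjacent pairs: AB = 10·11·11 = 1210; BC = 11·11·6 = 726; CD = 11·6·12 = 792; DE = 6·12·13 = 936.
Length 3: A..C: k=1: 0+726+10·11·6=1386; k=2: 1210+0+10·11·6=1870 → min 1386 | B..D: k=2: 0+792+11·11·12=2244; k=3: 726+0+11·6·12=1518 → min 1518 | C..E: k=3: 0+936+11·6·13=1794; k=4: 792+0+11·12·13=2508 → min 1794.
Length 4: A..D: k=1: 0+1518+10·11·12=2838; k=2: 1210+792+10·11·12=3322; k=3: 1386+0+10·6·12=2106 → min 2106 | B..E: k=2: 0+1794+11·11·13=3367; k=3: 726+936+11·6·13=2520; k=4: 1518+0+11·12·13=3234 → min 2520.
Length 5: A..E: k=1: 0+2520+10·11·13=3950; k=2: 1210+1794+10·11·13=4434; k=3: 1386+936+10·6·13=3102; k=4: 2106+0+10·12·13=3666 → min 3102.
Optimal order: ((A·(B·C))·(D·E)) with cost 3102.

3102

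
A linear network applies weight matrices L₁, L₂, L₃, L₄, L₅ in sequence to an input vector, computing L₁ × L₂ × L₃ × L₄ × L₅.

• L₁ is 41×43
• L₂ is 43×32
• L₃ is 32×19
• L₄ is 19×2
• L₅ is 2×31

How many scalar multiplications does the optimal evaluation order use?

10036

Adjacent pairs: L₁L₂ = 41·43·32 = 56416; L₂L₃ = 43·32·19 = 26144; L₃L₄ = 32·19·2 = 1216; L₄L₅ = 19·2·31 = 1178.
Length 3: L₁..L₃: k=1: 0+26144+41·43·19=59641; k=2: 56416+0+41·32·19=81344 → min 59641 | L₂..L₄: k=2: 0+1216+43·32·2=3968; k=3: 26144+0+43·19·2=27778 → min 3968 | L₃..L₅: k=3: 0+1178+32·19·31=20026; k=4: 1216+0+32·2·31=3200 → min 3200.
Length 4: L₁..L₄: k=1: 0+3968+41·43·2=7494; k=2: 56416+1216+41·32·2=60256; k=3: 59641+0+41·19·2=61199 → min 7494 | L₂..L₅: k=2: 0+3200+43·32·31=45856; k=3: 26144+1178+43·19·31=52649; k=4: 3968+0+43·2·31=6634 → min 6634.
Length 5: L₁..L₅: k=1: 0+6634+41·43·31=61287; k=2: 56416+3200+41·32·31=100288; k=3: 59641+1178+41·19·31=84968; k=4: 7494+0+41·2·31=10036 → min 10036.
Optimal order: ((L₁ × (L₂ × (L₃ × L₄))) × L₅) with cost 10036.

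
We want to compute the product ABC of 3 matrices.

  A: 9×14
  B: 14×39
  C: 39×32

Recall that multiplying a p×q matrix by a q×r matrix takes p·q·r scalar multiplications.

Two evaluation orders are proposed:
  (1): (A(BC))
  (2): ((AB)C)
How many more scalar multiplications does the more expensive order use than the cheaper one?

Order (1) = (A(BC)): (BC): 14×39 by 39×32 → 14×32, cost 14·39·32 = 17472; (A(BC)): 9×14 by 14×32 → 9×32, cost 9·14·32 = 4032; cumulative 21504. Total 21504.
Order (2) = ((AB)C): (AB): 9×14 by 14×39 → 9×39, cost 9·14·39 = 4914; ((AB)C): 9×39 by 39×32 → 9×32, cost 9·39·32 = 11232; cumulative 16146. Total 16146.
Difference: |21504 − 16146| = 5358.

5358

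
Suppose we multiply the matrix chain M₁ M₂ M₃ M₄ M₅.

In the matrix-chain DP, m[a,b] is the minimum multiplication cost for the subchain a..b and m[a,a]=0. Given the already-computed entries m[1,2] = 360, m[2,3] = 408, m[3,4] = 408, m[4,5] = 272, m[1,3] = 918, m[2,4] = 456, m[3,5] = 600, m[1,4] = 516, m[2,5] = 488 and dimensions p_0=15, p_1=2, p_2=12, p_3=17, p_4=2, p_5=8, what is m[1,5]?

m[1,5] = min over k∈[1,4] of m[1,k]+m[k+1,5]+p_{0}·p_k·p_{5}.
k=1: 0 + 488 + 15·2·8 = 728; k=2: 360 + 600 + 15·12·8 = 2400; k=3: 918 + 272 + 15·17·8 = 3230; k=4: 516 + 0 + 15·2·8 = 756.
Minimum: 728 at k=1.

728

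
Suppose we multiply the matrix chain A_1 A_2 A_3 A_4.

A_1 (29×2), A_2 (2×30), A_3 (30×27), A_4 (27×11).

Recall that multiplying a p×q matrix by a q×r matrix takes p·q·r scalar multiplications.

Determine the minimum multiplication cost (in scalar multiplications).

2852

Adjacent pairs: A_1A_2 = 29·2·30 = 1740; A_2A_3 = 2·30·27 = 1620; A_3A_4 = 30·27·11 = 8910.
Length 3: A_1..A_3: k=1: 0+1620+29·2·27=3186; k=2: 1740+0+29·30·27=25230 → min 3186 | A_2..A_4: k=2: 0+8910+2·30·11=9570; k=3: 1620+0+2·27·11=2214 → min 2214.
Length 4: A_1..A_4: k=1: 0+2214+29·2·11=2852; k=2: 1740+8910+29·30·11=20220; k=3: 3186+0+29·27·11=11799 → min 2852.
Optimal order: (A_1 ((A_2 A_3) A_4)) with cost 2852.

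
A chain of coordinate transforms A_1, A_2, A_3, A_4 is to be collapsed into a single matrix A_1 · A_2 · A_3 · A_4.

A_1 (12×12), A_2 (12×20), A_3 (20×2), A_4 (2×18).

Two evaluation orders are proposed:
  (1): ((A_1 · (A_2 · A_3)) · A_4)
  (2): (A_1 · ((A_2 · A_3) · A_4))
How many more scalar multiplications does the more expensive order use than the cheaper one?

Order (1) = ((A_1 · (A_2 · A_3)) · A_4): (A_2 · A_3): 12×20 by 20×2 → 12×2, cost 12·20·2 = 480; (A_1 · (A_2 · A_3)): 12×12 by 12×2 → 12×2, cost 12·12·2 = 288; cumulative 768; ((A_1 · (A_2 · A_3)) · A_4): 12×2 by 2×18 → 12×18, cost 12·2·18 = 432; cumulative 1200. Total 1200.
Order (2) = (A_1 · ((A_2 · A_3) · A_4)): (A_2 · A_3): 12×20 by 20×2 → 12×2, cost 12·20·2 = 480; ((A_2 · A_3) · A_4): 12×2 by 2×18 → 12×18, cost 12·2·18 = 432; cumulative 912; (A_1 · ((A_2 · A_3) · A_4)): 12×12 by 12×18 → 12×18, cost 12·12·18 = 2592; cumulative 3504. Total 3504.
Difference: |1200 − 3504| = 2304.

2304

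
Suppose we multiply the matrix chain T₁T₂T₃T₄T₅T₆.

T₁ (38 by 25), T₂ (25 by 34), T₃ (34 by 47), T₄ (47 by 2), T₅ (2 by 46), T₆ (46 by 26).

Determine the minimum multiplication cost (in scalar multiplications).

11164

Adjacent pairs: T₁T₂ = 38·25·34 = 32300; T₂T₃ = 25·34·47 = 39950; T₃T₄ = 34·47·2 = 3196; T₄T₅ = 47·2·46 = 4324; T₅T₆ = 2·46·26 = 2392.
Length 3: T₁..T₃: k=1: 0+39950+38·25·47=84600; k=2: 32300+0+38·34·47=93024 → min 84600 | T₂..T₄: k=2: 0+3196+25·34·2=4896; k=3: 39950+0+25·47·2=42300 → min 4896 | T₃..T₅: k=3: 0+4324+34·47·46=77832; k=4: 3196+0+34·2·46=6324 → min 6324 | T₄..T₆: k=4: 0+2392+47·2·26=4836; k=5: 4324+0+47·46·26=60536 → min 4836.
Length 4: T₁..T₄: k=1: 0+4896+38·25·2=6796; k=2: 32300+3196+38·34·2=38080; k=3: 84600+0+38·47·2=88172 → min 6796 | T₂..T₅: k=2: 0+6324+25·34·46=45424; k=3: 39950+4324+25·47·46=98324; k=4: 4896+0+25·2·46=7196 → min 7196 | T₃..T₆: k=3: 0+4836+34·47·26=46384; k=4: 3196+2392+34·2·26=7356; k=5: 6324+0+34·46·26=46988 → min 7356.
Length 5: T₁..T₅: k=1: 0+7196+38·25·46=50896; k=2: 32300+6324+38·34·46=98056; k=3: 84600+4324+38·47·46=171080; k=4: 6796+0+38·2·46=10292 → min 10292 | T₂..T₆: k=2: 0+7356+25·34·26=29456; k=3: 39950+4836+25·47·26=75336; k=4: 4896+2392+25·2·26=8588; k=5: 7196+0+25·46·26=37096 → min 8588.
Length 6: T₁..T₆: k=1: 0+8588+38·25·26=33288; k=2: 32300+7356+38·34·26=73248; k=3: 84600+4836+38·47·26=135872; k=4: 6796+2392+38·2·26=11164; k=5: 10292+0+38·46·26=55740 → min 11164.
Optimal order: ((T₁(T₂(T₃T₄)))(T₅T₆)) with cost 11164.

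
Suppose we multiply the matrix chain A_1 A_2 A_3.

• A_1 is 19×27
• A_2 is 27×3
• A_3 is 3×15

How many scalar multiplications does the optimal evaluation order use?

Order (A_1 (A_2 A_3)): (A_2 A_3): 27×3 by 3×15 → 27×15, cost 27·3·15 = 1215; (A_1 (A_2 A_3)): 19×27 by 27×15 → 19×15, cost 19·27·15 = 7695; cumulative 8910. Total 8910.
Order ((A_1 A_2) A_3): (A_1 A_2): 19×27 by 27×3 → 19×3, cost 19·27·3 = 1539; ((A_1 A_2) A_3): 19×3 by 3×15 → 19×15, cost 19·3·15 = 855; cumulative 2394. Total 2394.
Minimum: 2394.

2394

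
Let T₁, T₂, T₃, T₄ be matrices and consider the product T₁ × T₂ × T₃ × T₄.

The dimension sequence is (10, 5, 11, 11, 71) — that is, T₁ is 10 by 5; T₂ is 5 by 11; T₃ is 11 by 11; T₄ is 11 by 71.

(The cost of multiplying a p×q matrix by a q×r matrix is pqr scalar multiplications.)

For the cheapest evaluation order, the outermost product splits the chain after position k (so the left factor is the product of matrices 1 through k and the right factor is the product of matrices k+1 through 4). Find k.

1

Adjacent pairs: T₁T₂ = 10·5·11 = 550; T₂T₃ = 5·11·11 = 605; T₃T₄ = 11·11·71 = 8591.
Length 3: T₁..T₃: k=1: 0+605+10·5·11=1155; k=2: 550+0+10·11·11=1760 → min 1155 | T₂..T₄: k=2: 0+8591+5·11·71=12496; k=3: 605+0+5·11·71=4510 → min 4510.
Top-level splits: k=1: (T₁..T₁)·(T₂..T₄) → 0+4510+10·5·71 = 8060; k=2: (T₁..T₂)·(T₃..T₄) → 550+8591+10·11·71 = 16951; k=3: (T₁..T₃)·(T₄..T₄) → 1155+0+10·11·71 = 8965.
Best split is after T₁, i.e. k = 1.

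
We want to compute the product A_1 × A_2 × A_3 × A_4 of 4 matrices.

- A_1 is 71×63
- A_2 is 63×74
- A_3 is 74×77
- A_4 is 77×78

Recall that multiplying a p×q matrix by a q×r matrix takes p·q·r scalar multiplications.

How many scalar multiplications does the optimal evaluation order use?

Adjacent pairs: A_1A_2 = 71·63·74 = 331002; A_2A_3 = 63·74·77 = 358974; A_3A_4 = 74·77·78 = 444444.
Length 3: A_1..A_3: k=1: 0+358974+71·63·77=703395; k=2: 331002+0+71·74·77=735560 → min 703395 | A_2..A_4: k=2: 0+444444+63·74·78=808080; k=3: 358974+0+63·77·78=737352 → min 737352.
Length 4: A_1..A_4: k=1: 0+737352+71·63·78=1086246; k=2: 331002+444444+71·74·78=1185258; k=3: 703395+0+71·77·78=1129821 → min 1086246.
Optimal order: (A_1 × ((A_2 × A_3) × A_4)) with cost 1086246.

1086246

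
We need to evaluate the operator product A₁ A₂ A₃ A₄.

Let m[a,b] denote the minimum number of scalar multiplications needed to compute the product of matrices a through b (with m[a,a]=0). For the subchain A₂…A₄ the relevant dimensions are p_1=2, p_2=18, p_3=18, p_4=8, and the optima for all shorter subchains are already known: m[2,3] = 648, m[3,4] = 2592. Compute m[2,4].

936

m[2,4] = min over k∈[2,3] of m[2,k]+m[k+1,4]+p_{1}·p_k·p_{4}.
k=2: 0 + 2592 + 2·18·8 = 2880; k=3: 648 + 0 + 2·18·8 = 936.
Minimum: 936 at k=3.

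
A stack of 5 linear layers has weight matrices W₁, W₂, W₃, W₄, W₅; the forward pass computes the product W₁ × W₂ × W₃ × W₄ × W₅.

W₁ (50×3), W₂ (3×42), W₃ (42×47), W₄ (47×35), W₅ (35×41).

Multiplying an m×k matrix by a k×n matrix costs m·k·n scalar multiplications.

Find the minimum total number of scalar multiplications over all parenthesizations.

21312

Adjacent pairs: W₁W₂ = 50·3·42 = 6300; W₂W₃ = 3·42·47 = 5922; W₃W₄ = 42·47·35 = 69090; W₄W₅ = 47·35·41 = 67445.
Length 3: W₁..W₃: k=1: 0+5922+50·3·47=12972; k=2: 6300+0+50·42·47=105000 → min 12972 | W₂..W₄: k=2: 0+69090+3·42·35=73500; k=3: 5922+0+3·47·35=10857 → min 10857 | W₃..W₅: k=3: 0+67445+42·47·41=148379; k=4: 69090+0+42·35·41=129360 → min 129360.
Length 4: W₁..W₄: k=1: 0+10857+50·3·35=16107; k=2: 6300+69090+50·42·35=148890; k=3: 12972+0+50·47·35=95222 → min 16107 | W₂..W₅: k=2: 0+129360+3·42·41=134526; k=3: 5922+67445+3·47·41=79148; k=4: 10857+0+3·35·41=15162 → min 15162.
Length 5: W₁..W₅: k=1: 0+15162+50·3·41=21312; k=2: 6300+129360+50·42·41=221760; k=3: 12972+67445+50·47·41=176767; k=4: 16107+0+50·35·41=87857 → min 21312.
Optimal order: (W₁ × (((W₂ × W₃) × W₄) × W₅)) with cost 21312.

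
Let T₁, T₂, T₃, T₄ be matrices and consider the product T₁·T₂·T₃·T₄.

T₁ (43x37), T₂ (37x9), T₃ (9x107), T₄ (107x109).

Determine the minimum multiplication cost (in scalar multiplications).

161469

Adjacent pairs: T₁T₂ = 43·37·9 = 14319; T₂T₃ = 37·9·107 = 35631; T₃T₄ = 9·107·109 = 104967.
Length 3: T₁..T₃: k=1: 0+35631+43·37·107=205868; k=2: 14319+0+43·9·107=55728 → min 55728 | T₂..T₄: k=2: 0+104967+37·9·109=141264; k=3: 35631+0+37·107·109=467162 → min 141264.
Length 4: T₁..T₄: k=1: 0+141264+43·37·109=314683; k=2: 14319+104967+43·9·109=161469; k=3: 55728+0+43·107·109=557237 → min 161469.
Optimal order: ((T₁·T₂)·(T₃·T₄)) with cost 161469.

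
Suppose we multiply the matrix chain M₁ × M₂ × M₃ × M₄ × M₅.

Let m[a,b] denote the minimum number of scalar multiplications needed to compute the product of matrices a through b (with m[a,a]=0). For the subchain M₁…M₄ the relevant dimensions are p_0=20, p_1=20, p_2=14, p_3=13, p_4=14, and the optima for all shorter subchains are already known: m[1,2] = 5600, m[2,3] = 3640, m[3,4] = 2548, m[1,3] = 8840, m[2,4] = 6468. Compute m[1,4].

12068

m[1,4] = min over k∈[1,3] of m[1,k]+m[k+1,4]+p_{0}·p_k·p_{4}.
k=1: 0 + 6468 + 20·20·14 = 12068; k=2: 5600 + 2548 + 20·14·14 = 12068; k=3: 8840 + 0 + 20·13·14 = 12480.
Minimum: 12068 at k=1.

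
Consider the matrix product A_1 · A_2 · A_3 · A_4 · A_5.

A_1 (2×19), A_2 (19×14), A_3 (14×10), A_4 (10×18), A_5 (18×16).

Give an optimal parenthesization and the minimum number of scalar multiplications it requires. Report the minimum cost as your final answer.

1748

Adjacent pairs: A_1A_2 = 2·19·14 = 532; A_2A_3 = 19·14·10 = 2660; A_3A_4 = 14·10·18 = 2520; A_4A_5 = 10·18·16 = 2880.
Length 3: A_1..A_3: k=1: 0+2660+2·19·10=3040; k=2: 532+0+2·14·10=812 → min 812 | A_2..A_4: k=2: 0+2520+19·14·18=7308; k=3: 2660+0+19·10·18=6080 → min 6080 | A_3..A_5: k=3: 0+2880+14·10·16=5120; k=4: 2520+0+14·18·16=6552 → min 5120.
Length 4: A_1..A_4: k=1: 0+6080+2·19·18=6764; k=2: 532+2520+2·14·18=3556; k=3: 812+0+2·10·18=1172 → min 1172 | A_2..A_5: k=2: 0+5120+19·14·16=9376; k=3: 2660+2880+19·10·16=8580; k=4: 6080+0+19·18·16=11552 → min 8580.
Length 5: A_1..A_5: k=1: 0+8580+2·19·16=9188; k=2: 532+5120+2·14·16=6100; k=3: 812+2880+2·10·16=4012; k=4: 1172+0+2·18·16=1748 → min 1748.
Optimal parenthesization: ((((A_1 · A_2) · A_3) · A_4) · A_5) with cost 1748.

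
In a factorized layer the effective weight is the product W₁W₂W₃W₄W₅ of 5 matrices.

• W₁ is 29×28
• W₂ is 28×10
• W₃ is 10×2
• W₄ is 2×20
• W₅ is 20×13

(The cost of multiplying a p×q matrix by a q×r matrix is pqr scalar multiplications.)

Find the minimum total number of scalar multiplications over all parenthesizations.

3458

Adjacent pairs: W₁W₂ = 29·28·10 = 8120; W₂W₃ = 28·10·2 = 560; W₃W₄ = 10·2·20 = 400; W₄W₅ = 2·20·13 = 520.
Length 3: W₁..W₃: k=1: 0+560+29·28·2=2184; k=2: 8120+0+29·10·2=8700 → min 2184 | W₂..W₄: k=2: 0+400+28·10·20=6000; k=3: 560+0+28·2·20=1680 → min 1680 | W₃..W₅: k=3: 0+520+10·2·13=780; k=4: 400+0+10·20·13=3000 → min 780.
Length 4: W₁..W₄: k=1: 0+1680+29·28·20=17920; k=2: 8120+400+29·10·20=14320; k=3: 2184+0+29·2·20=3344 → min 3344 | W₂..W₅: k=2: 0+780+28·10·13=4420; k=3: 560+520+28·2·13=1808; k=4: 1680+0+28·20·13=8960 → min 1808.
Length 5: W₁..W₅: k=1: 0+1808+29·28·13=12364; k=2: 8120+780+29·10·13=12670; k=3: 2184+520+29·2·13=3458; k=4: 3344+0+29·20·13=10884 → min 3458.
Optimal order: ((W₁(W₂W₃))(W₄W₅)) with cost 3458.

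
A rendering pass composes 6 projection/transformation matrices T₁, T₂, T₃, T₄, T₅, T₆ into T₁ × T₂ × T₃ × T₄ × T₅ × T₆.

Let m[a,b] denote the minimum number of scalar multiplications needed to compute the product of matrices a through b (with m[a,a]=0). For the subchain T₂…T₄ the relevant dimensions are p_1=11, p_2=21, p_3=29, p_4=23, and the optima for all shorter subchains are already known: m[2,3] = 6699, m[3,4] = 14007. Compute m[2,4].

m[2,4] = min over k∈[2,3] of m[2,k]+m[k+1,4]+p_{1}·p_k·p_{4}.
k=2: 0 + 14007 + 11·21·23 = 19320; k=3: 6699 + 0 + 11·29·23 = 14036.
Minimum: 14036 at k=3.

14036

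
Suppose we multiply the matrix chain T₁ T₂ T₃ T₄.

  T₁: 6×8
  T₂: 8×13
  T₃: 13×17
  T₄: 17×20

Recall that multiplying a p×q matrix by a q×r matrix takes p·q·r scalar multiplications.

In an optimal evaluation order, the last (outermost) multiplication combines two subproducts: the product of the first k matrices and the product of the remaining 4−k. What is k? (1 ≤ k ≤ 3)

3

Adjacent pairs: T₁T₂ = 6·8·13 = 624; T₂T₃ = 8·13·17 = 1768; T₃T₄ = 13·17·20 = 4420.
Length 3: T₁..T₃: k=1: 0+1768+6·8·17=2584; k=2: 624+0+6·13·17=1950 → min 1950 | T₂..T₄: k=2: 0+4420+8·13·20=6500; k=3: 1768+0+8·17·20=4488 → min 4488.
Top-level splits: k=1: (T₁..T₁)·(T₂..T₄) → 0+4488+6·8·20 = 5448; k=2: (T₁..T₂)·(T₃..T₄) → 624+4420+6·13·20 = 6604; k=3: (T₁..T₃)·(T₄..T₄) → 1950+0+6·17·20 = 3990.
Best split is after T₃, i.e. k = 3.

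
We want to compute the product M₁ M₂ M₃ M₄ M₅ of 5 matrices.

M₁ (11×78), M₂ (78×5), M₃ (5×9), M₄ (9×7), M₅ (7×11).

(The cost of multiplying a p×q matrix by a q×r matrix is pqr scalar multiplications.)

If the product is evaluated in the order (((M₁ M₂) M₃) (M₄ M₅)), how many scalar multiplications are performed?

(M₁ M₂): 11×78 by 78×5 → 11×5, cost 11·78·5 = 4290
((M₁ M₂) M₃): 11×5 by 5×9 → 11×9, cost 11·5·9 = 495; cumulative 4785
(M₄ M₅): 9×7 by 7×11 → 9×11, cost 9·7·11 = 693
(((M₁ M₂) M₃) (M₄ M₅)): 11×9 by 9×11 → 11×11, cost 11·9·11 = 1089; cumulative 6567
Total: 6567 scalar multiplications.

6567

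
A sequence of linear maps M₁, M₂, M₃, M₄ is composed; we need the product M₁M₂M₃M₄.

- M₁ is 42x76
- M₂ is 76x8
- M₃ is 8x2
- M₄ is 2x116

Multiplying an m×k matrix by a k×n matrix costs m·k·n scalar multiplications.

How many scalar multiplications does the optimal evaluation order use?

17344

Adjacent pairs: M₁M₂ = 42·76·8 = 25536; M₂M₃ = 76·8·2 = 1216; M₃M₄ = 8·2·116 = 1856.
Length 3: M₁..M₃: k=1: 0+1216+42·76·2=7600; k=2: 25536+0+42·8·2=26208 → min 7600 | M₂..M₄: k=2: 0+1856+76·8·116=72384; k=3: 1216+0+76·2·116=18848 → min 18848.
Length 4: M₁..M₄: k=1: 0+18848+42·76·116=389120; k=2: 25536+1856+42·8·116=66368; k=3: 7600+0+42·2·116=17344 → min 17344.
Optimal order: ((M₁(M₂M₃))M₄) with cost 17344.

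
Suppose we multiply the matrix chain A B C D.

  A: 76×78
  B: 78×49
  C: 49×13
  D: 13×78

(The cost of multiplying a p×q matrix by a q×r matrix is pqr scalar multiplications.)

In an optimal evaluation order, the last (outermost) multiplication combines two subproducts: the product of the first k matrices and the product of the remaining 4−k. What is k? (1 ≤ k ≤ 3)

3

Adjacent pairs: AB = 76·78·49 = 290472; BC = 78·49·13 = 49686; CD = 49·13·78 = 49686.
Length 3: A..C: k=1: 0+49686+76·78·13=126750; k=2: 290472+0+76·49·13=338884 → min 126750 | B..D: k=2: 0+49686+78·49·78=347802; k=3: 49686+0+78·13·78=128778 → min 128778.
Top-level splits: k=1: (A..A)·(B..D) → 0+128778+76·78·78 = 591162; k=2: (A..B)·(C..D) → 290472+49686+76·49·78 = 630630; k=3: (A..C)·(D..D) → 126750+0+76·13·78 = 203814.
Best split is after C, i.e. k = 3.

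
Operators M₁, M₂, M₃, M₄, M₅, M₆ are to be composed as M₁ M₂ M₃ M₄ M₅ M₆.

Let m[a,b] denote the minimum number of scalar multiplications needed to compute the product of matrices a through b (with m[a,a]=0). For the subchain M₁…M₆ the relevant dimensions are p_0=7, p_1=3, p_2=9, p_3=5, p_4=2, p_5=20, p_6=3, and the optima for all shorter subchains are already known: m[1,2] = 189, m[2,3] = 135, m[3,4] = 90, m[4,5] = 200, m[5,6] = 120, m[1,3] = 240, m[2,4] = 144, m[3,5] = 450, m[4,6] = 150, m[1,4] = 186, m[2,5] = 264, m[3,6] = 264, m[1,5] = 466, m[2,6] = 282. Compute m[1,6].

m[1,6] = min over k∈[1,5] of m[1,k]+m[k+1,6]+p_{0}·p_k·p_{6}.
k=1: 0 + 282 + 7·3·3 = 345; k=2: 189 + 264 + 7·9·3 = 642; k=3: 240 + 150 + 7·5·3 = 495; k=4: 186 + 120 + 7·2·3 = 348; k=5: 466 + 0 + 7·20·3 = 886.
Minimum: 345 at k=1.

345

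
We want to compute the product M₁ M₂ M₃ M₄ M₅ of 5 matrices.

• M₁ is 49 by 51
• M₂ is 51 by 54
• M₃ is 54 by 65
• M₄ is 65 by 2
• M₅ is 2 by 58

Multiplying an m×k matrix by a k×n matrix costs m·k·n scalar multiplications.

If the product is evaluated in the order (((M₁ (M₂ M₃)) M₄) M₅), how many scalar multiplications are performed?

(M₂ M₃): 51×54 by 54×65 → 51×65, cost 51·54·65 = 179010
(M₁ (M₂ M₃)): 49×51 by 51×65 → 49×65, cost 49·51·65 = 162435; cumulative 341445
((M₁ (M₂ M₃)) M₄): 49×65 by 65×2 → 49×2, cost 49·65·2 = 6370; cumulative 347815
(((M₁ (M₂ M₃)) M₄) M₅): 49×2 by 2×58 → 49×58, cost 49·2·58 = 5684; cumulative 353499
Total: 353499 scalar multiplications.

353499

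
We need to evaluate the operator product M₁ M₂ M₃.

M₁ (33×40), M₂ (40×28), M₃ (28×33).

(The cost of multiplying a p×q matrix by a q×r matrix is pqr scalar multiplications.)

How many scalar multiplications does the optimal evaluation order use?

67452

Order (M₁ (M₂ M₃)): (M₂ M₃): 40×28 by 28×33 → 40×33, cost 40·28·33 = 36960; (M₁ (M₂ M₃)): 33×40 by 40×33 → 33×33, cost 33·40·33 = 43560; cumulative 80520. Total 80520.
Order ((M₁ M₂) M₃): (M₁ M₂): 33×40 by 40×28 → 33×28, cost 33·40·28 = 36960; ((M₁ M₂) M₃): 33×28 by 28×33 → 33×33, cost 33·28·33 = 30492; cumulative 67452. Total 67452.
Minimum: 67452.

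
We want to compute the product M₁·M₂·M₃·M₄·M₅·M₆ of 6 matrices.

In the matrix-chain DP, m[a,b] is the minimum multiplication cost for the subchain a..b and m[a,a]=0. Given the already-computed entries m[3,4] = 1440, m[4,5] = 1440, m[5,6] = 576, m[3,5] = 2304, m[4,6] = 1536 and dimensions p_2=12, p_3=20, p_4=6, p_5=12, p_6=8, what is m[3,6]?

2592

m[3,6] = min over k∈[3,5] of m[3,k]+m[k+1,6]+p_{2}·p_k·p_{6}.
k=3: 0 + 1536 + 12·20·8 = 3456; k=4: 1440 + 576 + 12·6·8 = 2592; k=5: 2304 + 0 + 12·12·8 = 3456.
Minimum: 2592 at k=4.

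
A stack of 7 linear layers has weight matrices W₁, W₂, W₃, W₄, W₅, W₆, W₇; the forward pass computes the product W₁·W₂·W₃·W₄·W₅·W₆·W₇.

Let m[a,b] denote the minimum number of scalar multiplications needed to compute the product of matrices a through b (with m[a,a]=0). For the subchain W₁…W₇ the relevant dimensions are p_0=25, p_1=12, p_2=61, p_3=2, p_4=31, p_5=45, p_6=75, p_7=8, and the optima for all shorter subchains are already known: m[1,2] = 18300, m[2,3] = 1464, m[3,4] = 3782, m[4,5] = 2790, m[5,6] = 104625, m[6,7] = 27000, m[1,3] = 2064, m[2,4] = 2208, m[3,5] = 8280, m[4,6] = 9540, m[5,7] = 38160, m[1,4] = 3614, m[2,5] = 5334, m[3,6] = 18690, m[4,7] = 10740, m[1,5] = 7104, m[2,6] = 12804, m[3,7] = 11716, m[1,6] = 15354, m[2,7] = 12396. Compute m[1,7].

13204

m[1,7] = min over k∈[1,6] of m[1,k]+m[k+1,7]+p_{0}·p_k·p_{7}.
k=1: 0 + 12396 + 25·12·8 = 14796; k=2: 18300 + 11716 + 25·61·8 = 42216; k=3: 2064 + 10740 + 25·2·8 = 13204; k=4: 3614 + 38160 + 25·31·8 = 47974; k=5: 7104 + 27000 + 25·45·8 = 43104; k=6: 15354 + 0 + 25·75·8 = 30354.
Minimum: 13204 at k=3.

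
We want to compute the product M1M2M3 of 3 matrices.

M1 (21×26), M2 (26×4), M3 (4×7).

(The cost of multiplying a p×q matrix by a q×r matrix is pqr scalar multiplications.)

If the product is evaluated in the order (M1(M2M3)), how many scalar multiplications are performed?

(M2M3): 26×4 by 4×7 → 26×7, cost 26·4·7 = 728
(M1(M2M3)): 21×26 by 26×7 → 21×7, cost 21·26·7 = 3822; cumulative 4550
Total: 4550 scalar multiplications.

4550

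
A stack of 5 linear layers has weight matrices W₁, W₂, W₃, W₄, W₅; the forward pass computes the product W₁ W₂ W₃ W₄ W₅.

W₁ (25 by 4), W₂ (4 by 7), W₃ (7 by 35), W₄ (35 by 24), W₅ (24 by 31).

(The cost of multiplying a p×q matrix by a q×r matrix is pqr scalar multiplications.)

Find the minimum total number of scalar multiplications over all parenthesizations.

Adjacent pairs: W₁W₂ = 25·4·7 = 700; W₂W₃ = 4·7·35 = 980; W₃W₄ = 7·35·24 = 5880; W₄W₅ = 35·24·31 = 26040.
Length 3: W₁..W₃: k=1: 0+980+25·4·35=4480; k=2: 700+0+25·7·35=6825 → min 4480 | W₂..W₄: k=2: 0+5880+4·7·24=6552; k=3: 980+0+4·35·24=4340 → min 4340 | W₃..W₅: k=3: 0+26040+7·35·31=33635; k=4: 5880+0+7·24·31=11088 → min 11088.
Length 4: W₁..W₄: k=1: 0+4340+25·4·24=6740; k=2: 700+5880+25·7·24=10780; k=3: 4480+0+25·35·24=25480 → min 6740 | W₂..W₅: k=2: 0+11088+4·7·31=11956; k=3: 980+26040+4·35·31=31360; k=4: 4340+0+4·24·31=7316 → min 7316.
Length 5: W₁..W₅: k=1: 0+7316+25·4·31=10416; k=2: 700+11088+25·7·31=17213; k=3: 4480+26040+25·35·31=57645; k=4: 6740+0+25·24·31=25340 → min 10416.
Optimal order: (W₁ (((W₂ W₃) W₄) W₅)) with cost 10416.

10416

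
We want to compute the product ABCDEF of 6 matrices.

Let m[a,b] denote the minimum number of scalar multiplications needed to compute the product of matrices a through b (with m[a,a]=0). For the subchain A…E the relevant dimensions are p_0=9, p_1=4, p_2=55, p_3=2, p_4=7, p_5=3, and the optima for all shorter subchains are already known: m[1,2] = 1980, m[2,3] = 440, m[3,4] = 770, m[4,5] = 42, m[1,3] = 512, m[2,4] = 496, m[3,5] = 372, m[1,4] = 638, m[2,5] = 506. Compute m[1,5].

m[1,5] = min over k∈[1,4] of m[1,k]+m[k+1,5]+p_{0}·p_k·p_{5}.
k=1: 0 + 506 + 9·4·3 = 614; k=2: 1980 + 372 + 9·55·3 = 3837; k=3: 512 + 42 + 9·2·3 = 608; k=4: 638 + 0 + 9·7·3 = 827.
Minimum: 608 at k=3.

608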